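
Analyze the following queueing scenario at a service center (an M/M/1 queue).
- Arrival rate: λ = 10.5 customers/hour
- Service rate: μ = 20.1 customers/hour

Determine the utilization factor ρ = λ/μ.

Server utilization: ρ = λ/μ
ρ = 10.5/20.1 = 0.5224
The server is busy 52.24% of the time.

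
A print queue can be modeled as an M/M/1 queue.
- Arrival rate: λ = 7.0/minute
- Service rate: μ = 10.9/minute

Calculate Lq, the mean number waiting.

ρ = λ/μ = 7.0/10.9 = 0.6422
For M/M/1: Lq = λ²/(μ(μ-λ))
Lq = 49.00/(10.9 × 3.90)
Lq = 1.1527 jobs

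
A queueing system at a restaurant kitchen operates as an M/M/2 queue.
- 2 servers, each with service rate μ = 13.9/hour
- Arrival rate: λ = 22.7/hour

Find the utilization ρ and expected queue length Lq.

Traffic intensity: ρ = λ/(cμ) = 22.7/(2×13.9) = 0.8165
Since ρ = 0.8165 < 1, system is stable.
Offered load a = λ/μ = cρ = 22.7/13.9 = 1.6331
P₀ = [ Σₙ₌₀^1 aⁿ/n! + a^2/(2!(1-ρ)) ]⁻¹
Σ = a^0/0! + a^1/1! = 1.0000 + 1.6331 = 2.6331
a^2/(2!(1-ρ)) = 2.66699/(2 × 0.183453) = 7.2689
P₀ = 1/(2.6331 + 7.2689) = 0.1010
Lq = P₀·a^2·ρ / (2!(1-ρ)²) = 0.10099 × 2.6670 × 0.81655 / (2 × 0.033655) = 3.2674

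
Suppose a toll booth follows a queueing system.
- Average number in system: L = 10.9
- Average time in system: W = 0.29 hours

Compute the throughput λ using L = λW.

Little's Law: L = λW, so λ = L/W
λ = 10.9/0.29 = 37.5862 vehicles/hour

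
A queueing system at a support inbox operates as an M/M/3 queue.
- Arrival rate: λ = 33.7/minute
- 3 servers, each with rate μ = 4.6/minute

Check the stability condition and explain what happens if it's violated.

Stability requires ρ = λ/(cμ) < 1
ρ = 33.7/(3 × 4.6) = 33.7/13.80 = 2.4420
Since 2.4420 ≥ 1, the system is UNSTABLE.
Need c > λ/μ = 33.7/4.6 = 7.33.
Minimum servers needed: c = 8.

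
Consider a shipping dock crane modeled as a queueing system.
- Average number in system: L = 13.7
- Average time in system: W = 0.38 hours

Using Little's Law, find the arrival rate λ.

Little's Law: L = λW, so λ = L/W
λ = 13.7/0.38 = 36.0526 containers/hour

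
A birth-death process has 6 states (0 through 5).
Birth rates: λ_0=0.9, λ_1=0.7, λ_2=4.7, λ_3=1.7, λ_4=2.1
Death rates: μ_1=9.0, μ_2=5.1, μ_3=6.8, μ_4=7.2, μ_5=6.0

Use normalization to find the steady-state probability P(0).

Ratios P(n)/P(0) = (λ₀···λₙ₋₁)/(μ₁···μₙ):
P(1)/P(0) = (0.9)/(9.0) = 0.1000
P(2)/P(0) = (0.9×0.7)/(9.0×5.1) = 0.01373
P(3)/P(0) = (0.9×0.7×4.7)/(9.0×5.1×6.8) = 0.009487
P(4)/P(0) = (0.9×0.7×4.7×1.7)/(9.0×5.1×6.8×7.2) = 0.002240
P(5)/P(0) = (0.9×0.7×4.7×1.7×2.1)/(9.0×5.1×6.8×7.2×6.0) = 0.0007840

Normalization: ∑ P(n) = 1
P(0) × (1.0000 + 0.1000 + 0.01373 + 0.009487 + 0.002240 + 0.0007840) = 1
P(0) × 1.1262 = 1
P(0) = 1/1.1262 = 0.8879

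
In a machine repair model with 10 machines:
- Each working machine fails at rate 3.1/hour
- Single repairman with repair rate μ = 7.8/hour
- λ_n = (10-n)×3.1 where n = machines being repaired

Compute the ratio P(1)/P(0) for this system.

P(1)/P(0) = ∏_{i=0}^{1-1} λ_i/μ_{i+1}
= (10-0)×3.1/7.8
= 3.9744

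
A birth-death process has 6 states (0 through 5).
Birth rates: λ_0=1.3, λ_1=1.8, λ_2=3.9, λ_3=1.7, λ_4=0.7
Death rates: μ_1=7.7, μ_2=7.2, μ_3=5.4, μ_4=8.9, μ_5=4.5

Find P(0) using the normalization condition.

Ratios P(n)/P(0) = (λ₀···λₙ₋₁)/(μ₁···μₙ):
P(1)/P(0) = (1.3)/(7.7) = 0.168831
P(2)/P(0) = (1.3×1.8)/(7.7×7.2) = 0.0422078
P(3)/P(0) = (1.3×1.8×3.9)/(7.7×7.2×5.4) = 0.0304834
P(4)/P(0) = (1.3×1.8×3.9×1.7)/(7.7×7.2×5.4×8.9) = 0.00582267
P(5)/P(0) = (1.3×1.8×3.9×1.7×0.7)/(7.7×7.2×5.4×8.9×4.5) = 0.000905749

Normalization: ∑ P(n) = 1
P(0) × (1.00000 + 0.168831 + 0.0422078 + 0.0304834 + 0.00582267 + 0.000905749) = 1
P(0) × 1.2483 = 1
P(0) = 1/1.2483 = 0.8011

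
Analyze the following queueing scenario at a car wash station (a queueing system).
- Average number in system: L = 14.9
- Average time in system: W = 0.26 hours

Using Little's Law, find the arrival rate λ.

Little's Law: L = λW, so λ = L/W
λ = 14.9/0.26 = 57.3077 cars/hour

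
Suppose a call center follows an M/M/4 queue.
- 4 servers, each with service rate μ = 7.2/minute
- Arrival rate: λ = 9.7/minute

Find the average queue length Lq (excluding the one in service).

Traffic intensity: ρ = λ/(cμ) = 9.7/(4×7.2) = 0.3368
Since ρ = 0.3368 < 1, system is stable.
Offered load a = λ/μ = cρ = 9.7/7.2 = 1.3472
P₀ = [ Σₙ₌₀^3 aⁿ/n! + a^4/(4!(1-ρ)) ]⁻¹
Σ = a^0/0! + a^1/1! + a^2/2! + a^3/3! = 1.00000 + 1.34722 + 0.907504 + 0.407536 = 3.6623
a^4/(4!(1-ρ)) = 3.2943/(24 × 0.6632) = 0.2070
P₀ = 1/(3.6623 + 0.2070) = 0.2584
Lq = P₀·a^4·ρ / (4!(1-ρ)²) = 0.25845 × 3.2943 × 0.33681 / (24 × 0.43983) = 0.02717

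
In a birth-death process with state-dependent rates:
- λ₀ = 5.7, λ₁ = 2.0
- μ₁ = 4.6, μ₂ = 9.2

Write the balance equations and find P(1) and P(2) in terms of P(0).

Balance equations:
State 0: λ₀P₀ = μ₁P₁ → P₁ = (λ₀/μ₁)P₀ = (5.7/4.6)P₀ = 1.2391P₀
State 1: P₂ = (λ₀λ₁)/(μ₁μ₂)P₀ = (5.7×2.0)/(4.6×9.2)P₀ = 0.2694P₀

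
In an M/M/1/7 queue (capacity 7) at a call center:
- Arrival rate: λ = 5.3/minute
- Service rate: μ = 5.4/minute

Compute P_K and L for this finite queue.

ρ = λ/μ = 5.3/5.4 = 0.98148
P₀ = (1-ρ)/(1-ρ^(K+1)) = (1-0.98148)/(1-0.98148^8) = 0.01852/0.1389 = 0.1333
P_K = P₀×ρ^K = 0.13333 × 0.98148^7 = 0.13333 × 0.87734 = 0.1170
Blocking probability P_7 = 0.1170 (11.70%)
L = ρ[1 - (K+1)ρ^K + Kρ^(K+1)] / [(1-ρ)(1-ρ^(K+1))]
L = 0.98148 × (1 - 8×0.87734454 + 7×0.86109612) / ((1 - 0.98148) × (1 - 0.86109612)) = 3.4019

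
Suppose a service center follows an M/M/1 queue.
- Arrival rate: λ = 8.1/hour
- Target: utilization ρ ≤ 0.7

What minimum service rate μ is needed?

ρ = λ/μ, so μ = λ/ρ
μ ≥ 8.1/0.7 = 11.5714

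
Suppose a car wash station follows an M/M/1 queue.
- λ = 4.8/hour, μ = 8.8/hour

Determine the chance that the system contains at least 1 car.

ρ = λ/μ = 4.8/8.8 = 0.5455
P(N ≥ n) = ρⁿ
P(N ≥ 1) = 0.5455^1
P(N ≥ 1) = 0.5455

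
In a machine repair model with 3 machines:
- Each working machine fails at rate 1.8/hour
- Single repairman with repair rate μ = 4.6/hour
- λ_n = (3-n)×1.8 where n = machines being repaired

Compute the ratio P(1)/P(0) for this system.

P(1)/P(0) = ∏_{i=0}^{1-1} λ_i/μ_{i+1}
= (3-0)×1.8/4.6
= 1.1739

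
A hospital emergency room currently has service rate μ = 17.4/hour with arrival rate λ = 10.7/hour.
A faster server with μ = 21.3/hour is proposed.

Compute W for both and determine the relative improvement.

System 1: ρ₁ = 10.7/17.4 = 0.6149, W₁ = 1/(17.4-10.7) = 0.14925
System 2: ρ₂ = 10.7/21.3 = 0.5023, W₂ = 1/(21.3-10.7) = 0.094340
Improvement: (W₁-W₂)/W₁ = (0.14925-0.094340)/0.14925 = 36.79%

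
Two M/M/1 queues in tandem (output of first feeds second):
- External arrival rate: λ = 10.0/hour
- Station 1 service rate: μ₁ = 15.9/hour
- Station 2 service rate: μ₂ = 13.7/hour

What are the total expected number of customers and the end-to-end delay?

By Jackson's theorem, each station behaves as independent M/M/1.
Station 1: ρ₁ = 10.0/15.9 = 0.6289, L₁ = ρ₁/(1-ρ₁) = λ/(μ₁-λ) = 10.0/5.90 = 1.6949
Station 2: ρ₂ = 10.0/13.7 = 0.7299, L₂ = ρ₂/(1-ρ₂) = λ/(μ₂-λ) = 10.0/3.70 = 2.7027
Total: L = L₁ + L₂ = 1.6949 + 2.7027 = 4.3976
W = L/λ = 4.3976/10.0 = 0.4398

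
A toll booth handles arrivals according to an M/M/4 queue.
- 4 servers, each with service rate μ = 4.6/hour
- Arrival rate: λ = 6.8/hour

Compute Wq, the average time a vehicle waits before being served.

Traffic intensity: ρ = λ/(cμ) = 6.8/(4×4.6) = 0.3696
Since ρ = 0.3696 < 1, system is stable.
Offered load a = λ/μ = cρ = 6.8/4.6 = 1.4783
P₀ = [ Σₙ₌₀^3 aⁿ/n! + a^4/(4!(1-ρ)) ]⁻¹
Σ = a^0/0! + a^1/1! + a^2/2! + a^3/3! = 1.0000 + 1.4783 + 1.0926 + 0.5384 = 4.1093
a^4/(4!(1-ρ)) = 4.7753/(24 × 0.6304) = 0.3156
P₀ = 1/(4.1093 + 0.3156) = 0.2260
Lq = P₀·a^4·ρ / (4!(1-ρ)²) = 0.22599 × 4.7753 × 0.36957 / (24 × 0.39745) = 0.04181
Wq = Lq/λ = 0.04181/6.8 = 0.006149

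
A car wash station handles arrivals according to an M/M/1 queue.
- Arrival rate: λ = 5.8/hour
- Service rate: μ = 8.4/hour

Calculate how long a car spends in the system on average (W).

First, compute utilization: ρ = λ/μ = 5.8/8.4 = 0.6905
For M/M/1: W = 1/(μ-λ)
W = 1/(8.4-5.8) = 1/2.60
W = 0.3846 hours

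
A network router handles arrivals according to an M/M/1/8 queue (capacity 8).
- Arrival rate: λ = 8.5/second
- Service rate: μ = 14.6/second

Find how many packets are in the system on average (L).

ρ = λ/μ = 8.5/14.6 = 0.58219
P₀ = (1-ρ)/(1-ρ^(K+1)) = (1-0.58219)/(1-0.58219^9) = 0.4178/0.9923 = 0.4210
P_K = P₀×ρ^K = 0.4210 × 0.58219^8 = 0.4210 × 0.01320 = 0.005557
L = ρ[1 - (K+1)ρ^K + Kρ^(K+1)] / [(1-ρ)(1-ρ^(K+1))]
L = 0.58219 × (1 - 9×0.01320 + 8×0.007684) / ((1 - 0.58219) × (1 - 0.007684)) = 1.3237 packets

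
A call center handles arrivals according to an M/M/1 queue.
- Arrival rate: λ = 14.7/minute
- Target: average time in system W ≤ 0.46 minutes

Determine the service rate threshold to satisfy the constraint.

For M/M/1: W = 1/(μ-λ)
Need W ≤ 0.46, so 1/(μ-λ) ≤ 0.46
μ - λ ≥ 1/0.46 = 2.1739
μ ≥ 14.7 + 2.1739 = 16.8739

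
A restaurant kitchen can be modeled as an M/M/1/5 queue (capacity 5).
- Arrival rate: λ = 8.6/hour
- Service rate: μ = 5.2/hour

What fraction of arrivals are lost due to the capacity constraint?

ρ = λ/μ = 8.6/5.2 = 1.65385
P₀ = (1-ρ)/(1-ρ^(K+1)) = (1-1.65385)/(1-1.65385^6) = -0.65385/-19.4633 = 0.03359
P_K = P₀×ρ^K = 0.033594 × 1.65385^5 = 0.033594 × 12.3732 = 0.4157
Blocking probability = 41.57%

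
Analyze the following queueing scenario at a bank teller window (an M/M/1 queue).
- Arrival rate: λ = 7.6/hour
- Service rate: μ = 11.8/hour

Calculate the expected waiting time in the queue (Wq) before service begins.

First, compute utilization: ρ = λ/μ = 7.6/11.8 = 0.6441
For M/M/1: Wq = λ/(μ(μ-λ))
Wq = 7.6/(11.8 × (11.8-7.6))
Wq = 7.6/(11.8 × 4.20)
Wq = 0.1533 hours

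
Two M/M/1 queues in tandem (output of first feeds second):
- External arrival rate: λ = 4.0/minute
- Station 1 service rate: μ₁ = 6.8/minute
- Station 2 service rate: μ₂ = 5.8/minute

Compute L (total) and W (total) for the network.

By Jackson's theorem, each station behaves as independent M/M/1.
Station 1: ρ₁ = 4.0/6.8 = 0.5882, L₁ = ρ₁/(1-ρ₁) = λ/(μ₁-λ) = 4.0/2.80 = 1.4286
Station 2: ρ₂ = 4.0/5.8 = 0.6897, L₂ = ρ₂/(1-ρ₂) = λ/(μ₂-λ) = 4.0/1.80 = 2.2222
Total: L = L₁ + L₂ = 1.4286 + 2.2222 = 3.6508
W = L/λ = 3.6508/4.0 = 0.9127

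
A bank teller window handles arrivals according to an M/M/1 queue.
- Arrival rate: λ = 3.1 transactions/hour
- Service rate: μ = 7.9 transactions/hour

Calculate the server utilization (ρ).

Server utilization: ρ = λ/μ
ρ = 3.1/7.9 = 0.3924
The server is busy 39.24% of the time.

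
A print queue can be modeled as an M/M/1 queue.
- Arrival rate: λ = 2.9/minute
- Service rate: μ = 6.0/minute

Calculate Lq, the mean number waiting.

ρ = λ/μ = 2.9/6.0 = 0.4833
For M/M/1: Lq = λ²/(μ(μ-λ))
Lq = 8.41/(6.0 × 3.10)
Lq = 0.4522 jobs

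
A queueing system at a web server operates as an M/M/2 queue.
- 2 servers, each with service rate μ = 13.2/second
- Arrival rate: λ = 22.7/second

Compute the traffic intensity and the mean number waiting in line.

Traffic intensity: ρ = λ/(cμ) = 22.7/(2×13.2) = 0.8598
Since ρ = 0.8598 < 1, system is stable.
Offered load a = λ/μ = cρ = 22.7/13.2 = 1.7197
P₀ = [ Σₙ₌₀^1 aⁿ/n! + a^2/(2!(1-ρ)) ]⁻¹
Σ = a^0/0! + a^1/1! = 1.0000 + 1.7197 = 2.7197
a^2/(2!(1-ρ)) = 2.957358/(2 × 0.1401515) = 10.5506
P₀ = 1/(2.7197 + 10.5506) = 0.07536
Lq = P₀·a^2·ρ / (2!(1-ρ)²) = 0.0753564 × 2.95736 × 0.859848 / (2 × 0.0196424) = 4.8778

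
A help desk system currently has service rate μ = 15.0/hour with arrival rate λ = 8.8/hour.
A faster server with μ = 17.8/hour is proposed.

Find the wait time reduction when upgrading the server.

System 1: ρ₁ = 8.8/15.0 = 0.5867, W₁ = 1/(15.0-8.8) = 0.16129
System 2: ρ₂ = 8.8/17.8 = 0.4944, W₂ = 1/(17.8-8.8) = 0.11111
Improvement: (W₁-W₂)/W₁ = (0.16129-0.11111)/0.16129 = 31.11%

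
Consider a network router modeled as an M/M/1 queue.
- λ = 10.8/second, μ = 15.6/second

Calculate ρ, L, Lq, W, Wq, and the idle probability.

Step 1: ρ = λ/μ = 10.8/15.6 = 0.6923
Step 2: L = λ/(μ-λ) = 10.8/4.80 = 2.2500
Step 3: Lq = λ²/(μ(μ-λ)) = 116.64/(15.6×4.80) = 1.5577
Step 4: W = 1/(μ-λ) = 1/4.80 = 0.20833
Step 5: Wq = λ/(μ(μ-λ)) = 10.8/(15.6×4.80) = 0.1442
Step 6: P(0) = 1-ρ = 0.3077
Verify: L = λW = 10.8×0.20833 = 2.2500 ✔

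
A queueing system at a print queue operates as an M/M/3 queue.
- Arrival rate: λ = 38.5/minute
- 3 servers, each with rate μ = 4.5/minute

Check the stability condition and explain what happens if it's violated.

Stability requires ρ = λ/(cμ) < 1
ρ = 38.5/(3 × 4.5) = 38.5/13.50 = 2.8519
Since 2.8519 ≥ 1, the system is UNSTABLE.
Need c > λ/μ = 38.5/4.5 = 8.56.
Minimum servers needed: c = 9.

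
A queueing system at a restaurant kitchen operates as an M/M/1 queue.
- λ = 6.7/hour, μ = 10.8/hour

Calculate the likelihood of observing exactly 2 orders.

ρ = λ/μ = 6.7/10.8 = 0.6204
P(n) = (1-ρ)ρⁿ
P(2) = (1-0.6204) × 0.6204^2
P(2) = 0.3796 × 0.3849
P(2) = 0.1461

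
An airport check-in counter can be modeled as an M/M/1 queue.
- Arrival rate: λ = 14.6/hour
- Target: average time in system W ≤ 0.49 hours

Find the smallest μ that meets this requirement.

For M/M/1: W = 1/(μ-λ)
Need W ≤ 0.49, so 1/(μ-λ) ≤ 0.49
μ - λ ≥ 1/0.49 = 2.0408
μ ≥ 14.6 + 2.0408 = 16.6408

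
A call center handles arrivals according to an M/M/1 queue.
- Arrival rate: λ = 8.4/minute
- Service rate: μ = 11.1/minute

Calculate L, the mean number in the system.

ρ = λ/μ = 8.4/11.1 = 0.7568
For M/M/1: L = λ/(μ-λ)
L = 8.4/(11.1-8.4) = 8.4/2.70
L = 3.1111 calls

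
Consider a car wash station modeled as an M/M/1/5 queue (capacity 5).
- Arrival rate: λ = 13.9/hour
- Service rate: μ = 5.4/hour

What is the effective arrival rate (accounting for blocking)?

ρ = λ/μ = 13.9/5.4 = 2.5741
P₀ = (1-ρ)/(1-ρ^(K+1)) = (1-2.5741)/(1-2.5741^6) = -1.5741/-289.9059 = 0.005430
P_K = P₀×ρ^K = 0.0054297 × 2.5741^5 = 0.0054297 × 113.0127 = 0.6136
λ_eff = λ(1-P_K) = 13.9 × (1 - 0.61362) = 13.9 × 0.38638 = 5.3707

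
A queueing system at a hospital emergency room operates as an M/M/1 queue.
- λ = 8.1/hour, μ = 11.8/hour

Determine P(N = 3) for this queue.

ρ = λ/μ = 8.1/11.8 = 0.6864
P(n) = (1-ρ)ρⁿ
P(3) = (1-0.6864) × 0.6864^3
P(3) = 0.3136 × 0.3234
P(3) = 0.1014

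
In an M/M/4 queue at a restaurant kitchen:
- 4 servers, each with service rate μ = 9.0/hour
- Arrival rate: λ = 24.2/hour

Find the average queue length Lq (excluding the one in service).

Traffic intensity: ρ = λ/(cμ) = 24.2/(4×9.0) = 0.6722
Since ρ = 0.6722 < 1, system is stable.
Offered load a = λ/μ = cρ = 24.2/9.0 = 2.6889
P₀ = [ Σₙ₌₀^3 aⁿ/n! + a^4/(4!(1-ρ)) ]⁻¹
Σ = a^0/0! + a^1/1! + a^2/2! + a^3/3! = 1.00000 + 2.68889 + 3.61506 + 3.24017 = 10.5441
a^4/(4!(1-ρ)) = 52.2747/(24 × 0.327778) = 6.6451
P₀ = 1/(10.5441 + 6.6451) = 0.05818
Lq = P₀·a^4·ρ / (4!(1-ρ)²) = 0.058176 × 52.2747 × 0.67222 / (24 × 0.10744) = 0.7928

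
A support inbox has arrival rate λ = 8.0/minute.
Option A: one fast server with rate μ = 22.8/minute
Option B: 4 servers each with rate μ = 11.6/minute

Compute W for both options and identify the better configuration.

Option A: single server μ = 22.8 (M/M/1)
  ρ_A = 8.0/22.8 = 0.3509
  W_A = 1/(μ-λ) = 1/(22.8-8.0) = 1/14.80 = 0.06757

Option B: 4 servers μ = 11.6 (M/M/4)
  ρ_B = λ/(cμ) = 8.0/(4×11.6) = 0.1724
  Offered load a = λ/μ = cρ = 8.0/11.6 = 0.6897
  P₀ = [ Σₙ₌₀^3 aⁿ/n! + a^4/(4!(1-ρ)) ]⁻¹
  Σ = a^0/0! + a^1/1! + a^2/2! + a^3/3! = 1.0000 + 0.68966 + 0.23781 + 0.054669 = 1.9821
  a^4/(4!(1-ρ)) = 0.2262/(24 × 0.8276) = 0.01139
  P₀ = 1/(1.9821 + 0.01139) = 0.5016
  Lq = P₀·a^4·ρ / (4!(1-ρ)²) = 0.5016 × 0.2262 × 0.1724 / (24 × 0.6849) = 0.001190
  Wq_B = Lq/λ = 0.001190/8.0 = 0.0001488
  W_B = Wq_B + 1/μ = 0.0001488 + 0.08621 = 0.08636

Since W_A = 0.06757 < W_B = 0.08636, Option A (single fast server) has the shorter time in system.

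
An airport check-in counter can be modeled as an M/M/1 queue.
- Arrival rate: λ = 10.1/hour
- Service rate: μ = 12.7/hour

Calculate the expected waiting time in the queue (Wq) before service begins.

First, compute utilization: ρ = λ/μ = 10.1/12.7 = 0.7953
For M/M/1: Wq = λ/(μ(μ-λ))
Wq = 10.1/(12.7 × (12.7-10.1))
Wq = 10.1/(12.7 × 2.60)
Wq = 0.3059 hours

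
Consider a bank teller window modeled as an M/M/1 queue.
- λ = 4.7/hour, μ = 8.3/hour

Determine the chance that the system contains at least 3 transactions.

ρ = λ/μ = 4.7/8.3 = 0.5663
P(N ≥ n) = ρⁿ
P(N ≥ 3) = 0.5663^3
P(N ≥ 3) = 0.1816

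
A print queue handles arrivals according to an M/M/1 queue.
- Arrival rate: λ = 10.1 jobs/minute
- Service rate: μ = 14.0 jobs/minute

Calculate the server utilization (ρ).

Server utilization: ρ = λ/μ
ρ = 10.1/14.0 = 0.7214
The server is busy 72.14% of the time.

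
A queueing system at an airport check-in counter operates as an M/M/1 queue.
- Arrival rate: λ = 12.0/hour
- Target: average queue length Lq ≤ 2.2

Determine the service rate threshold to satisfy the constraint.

For M/M/1: Lq = λ²/(μ(μ-λ))
Need Lq ≤ 2.2, i.e. μ(μ-λ) ≥ λ²/2.2
μ² - 12.0μ - 144.00/2.2 ≥ 0  →  μ² - 12.0μ - 65.45455 ≥ 0
Quadratic formula (positive root): μ = [λ + √(λ² + 4×65.45455)]/2
Discriminant: 144.00 + 4×65.45455 = 405.8182, √405.8182 = 20.14493
μ ≥ (12.0 + 20.14493)/2 = 16.0725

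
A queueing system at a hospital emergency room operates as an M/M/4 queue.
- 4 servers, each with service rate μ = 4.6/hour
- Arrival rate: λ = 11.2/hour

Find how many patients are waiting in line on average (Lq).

Traffic intensity: ρ = λ/(cμ) = 11.2/(4×4.6) = 0.6087
Since ρ = 0.6087 < 1, system is stable.
Offered load a = λ/μ = cρ = 11.2/4.6 = 2.4348
P₀ = [ Σₙ₌₀^3 aⁿ/n! + a^4/(4!(1-ρ)) ]⁻¹
Σ = a^0/0! + a^1/1! + a^2/2! + a^3/3! = 1.0000 + 2.4348 + 2.9641 + 2.4056 = 8.8045
a^4/(4!(1-ρ)) = 35.1432/(24 × 0.3913) = 3.7421
P₀ = 1/(8.8045 + 3.7421) = 0.07970
Lq = P₀·a^4·ρ / (4!(1-ρ)²) = 0.07970 × 35.1432 × 0.6087 / (24 × 0.1531) = 0.4640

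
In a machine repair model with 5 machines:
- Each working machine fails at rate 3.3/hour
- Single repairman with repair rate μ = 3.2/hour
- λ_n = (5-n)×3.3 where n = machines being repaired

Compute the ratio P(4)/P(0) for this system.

P(4)/P(0) = ∏_{i=0}^{4-1} λ_i/μ_{i+1}
= (5-0)×3.3/3.2 × (5-1)×3.3/3.2 × (5-2)×3.3/3.2 × (5-3)×3.3/3.2
= 135.7179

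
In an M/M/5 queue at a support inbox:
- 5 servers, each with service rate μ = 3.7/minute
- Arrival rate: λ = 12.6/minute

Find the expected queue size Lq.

Traffic intensity: ρ = λ/(cμ) = 12.6/(5×3.7) = 0.6811
Since ρ = 0.6811 < 1, system is stable.
Offered load a = λ/μ = cρ = 12.6/3.7 = 3.4054
P₀ = [ Σₙ₌₀^4 aⁿ/n! + a^5/(5!(1-ρ)) ]⁻¹
Σ = a^0/0! + a^1/1! + a^2/2! + a^3/3! + a^4/4! = 1.00000 + 3.40541 + 5.79839 + 6.58196 + 5.60356 = 22.3893
a^5/(5!(1-ρ)) = 457.9775/(120 × 0.31892) = 11.9669
P₀ = 1/(22.3893 + 11.9669) = 0.02911
Lq = P₀·a^5·ρ / (5!(1-ρ)²) = 0.029107 × 457.9775 × 0.68108 / (120 × 0.10171) = 0.7439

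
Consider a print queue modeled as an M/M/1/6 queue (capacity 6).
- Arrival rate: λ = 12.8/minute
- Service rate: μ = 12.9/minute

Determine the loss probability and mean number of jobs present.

ρ = λ/μ = 12.8/12.9 = 0.99225
P₀ = (1-ρ)/(1-ρ^(K+1)) = (1-0.99225)/(1-0.99225^7) = 0.007750/0.05300 = 0.1462
P_K = P₀×ρ^K = 0.1462 × 0.99225^6 = 0.1462 × 0.9544 = 0.1395
Blocking probability P_6 = 0.1395 (13.95%)
L = ρ[1 - (K+1)ρ^K + Kρ^(K+1)] / [(1-ρ)(1-ρ^(K+1))]
L = 0.99225 × (1 - 7×0.954391682 + 6×0.946995146) / ((1 - 0.99225) × (1 - 0.946995146)) = 2.9689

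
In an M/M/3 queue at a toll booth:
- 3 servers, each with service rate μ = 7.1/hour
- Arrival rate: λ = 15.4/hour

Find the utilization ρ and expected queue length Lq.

Traffic intensity: ρ = λ/(cμ) = 15.4/(3×7.1) = 0.7230
Since ρ = 0.7230 < 1, system is stable.
Offered load a = λ/μ = cρ = 15.4/7.1 = 2.1690
P₀ = [ Σₙ₌₀^2 aⁿ/n! + a^3/(3!(1-ρ)) ]⁻¹
Σ = a^0/0! + a^1/1! + a^2/2! = 1.0000 + 2.1690 + 2.3523 = 5.5213
a^3/(3!(1-ρ)) = 10.2044/(6 × 0.276995) = 6.1399
P₀ = 1/(5.5213 + 6.1399) = 0.08575
Lq = P₀·a^3·ρ / (3!(1-ρ)²) = 0.085754 × 10.2044 × 0.72300 / (6 × 0.076726) = 1.3743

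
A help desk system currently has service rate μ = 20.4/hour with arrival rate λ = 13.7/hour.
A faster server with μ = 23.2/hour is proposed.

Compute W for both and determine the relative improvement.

System 1: ρ₁ = 13.7/20.4 = 0.6716, W₁ = 1/(20.4-13.7) = 0.1493
System 2: ρ₂ = 13.7/23.2 = 0.5905, W₂ = 1/(23.2-13.7) = 0.1053
Improvement: (W₁-W₂)/W₁ = (0.1493-0.1053)/0.1493 = 29.47%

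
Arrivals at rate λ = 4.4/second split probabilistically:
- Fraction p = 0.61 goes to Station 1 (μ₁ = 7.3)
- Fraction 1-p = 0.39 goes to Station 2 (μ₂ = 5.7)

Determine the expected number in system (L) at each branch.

Effective rates: λ₁ = 4.4×0.61 = 2.684, λ₂ = 4.4×0.39 = 1.716
Station 1: ρ₁ = 2.684/7.3 = 0.3677, L₁ = ρ₁/(1-ρ₁) = 0.3677/(1-0.3677) = 0.5815
Station 2: ρ₂ = 1.716/5.7 = 0.30105, L₂ = ρ₂/(1-ρ₂) = 0.30105/(1-0.30105) = 0.4307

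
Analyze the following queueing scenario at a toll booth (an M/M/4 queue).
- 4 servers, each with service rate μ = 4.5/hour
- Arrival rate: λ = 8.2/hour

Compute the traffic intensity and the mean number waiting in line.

Traffic intensity: ρ = λ/(cμ) = 8.2/(4×4.5) = 0.4556
Since ρ = 0.4556 < 1, system is stable.
Offered load a = λ/μ = cρ = 8.2/4.5 = 1.8222
P₀ = [ Σₙ₌₀^3 aⁿ/n! + a^4/(4!(1-ρ)) ]⁻¹
Σ = a^0/0! + a^1/1! + a^2/2! + a^3/3! = 1.00000 + 1.82222 + 1.66025 + 1.00845 = 5.4909
a^4/(4!(1-ρ)) = 11.0257/(24 × 0.54444) = 0.8438
P₀ = 1/(5.4909 + 0.8438) = 0.1579
Lq = P₀·a^4·ρ / (4!(1-ρ)²) = 0.1579 × 11.0257 × 0.4556 / (24 × 0.2964) = 0.1115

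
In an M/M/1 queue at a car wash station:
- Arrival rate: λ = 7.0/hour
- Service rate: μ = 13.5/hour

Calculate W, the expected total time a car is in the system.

First, compute utilization: ρ = λ/μ = 7.0/13.5 = 0.5185
For M/M/1: W = 1/(μ-λ)
W = 1/(13.5-7.0) = 1/6.50
W = 0.1538 hours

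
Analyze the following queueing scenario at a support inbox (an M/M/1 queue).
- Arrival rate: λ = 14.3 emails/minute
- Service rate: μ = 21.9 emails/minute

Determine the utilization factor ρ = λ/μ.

Server utilization: ρ = λ/μ
ρ = 14.3/21.9 = 0.6530
The server is busy 65.30% of the time.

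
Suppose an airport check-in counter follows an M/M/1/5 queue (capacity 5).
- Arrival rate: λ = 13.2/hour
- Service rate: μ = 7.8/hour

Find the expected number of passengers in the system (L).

ρ = λ/μ = 13.2/7.8 = 1.6923
P₀ = (1-ρ)/(1-ρ^(K+1)) = (1-1.6923)/(1-1.6923^6) = -0.6923/-22.4890 = 0.03078
P_K = P₀×ρ^K = 0.030784 × 1.6923^5 = 0.030784 × 13.8799 = 0.4273
L = ρ[1 - (K+1)ρ^K + Kρ^(K+1)] / [(1-ρ)(1-ρ^(K+1))]
L = 1.6923 × (1 - 6×13.87991 + 5×23.48898) / ((1 - 1.6923) × (1 - 23.48898)) = 3.8223 passengers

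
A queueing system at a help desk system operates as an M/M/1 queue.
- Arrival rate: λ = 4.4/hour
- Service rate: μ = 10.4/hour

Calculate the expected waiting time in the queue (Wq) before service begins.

First, compute utilization: ρ = λ/μ = 4.4/10.4 = 0.4231
For M/M/1: Wq = λ/(μ(μ-λ))
Wq = 4.4/(10.4 × (10.4-4.4))
Wq = 4.4/(10.4 × 6.00)
Wq = 0.07051 hours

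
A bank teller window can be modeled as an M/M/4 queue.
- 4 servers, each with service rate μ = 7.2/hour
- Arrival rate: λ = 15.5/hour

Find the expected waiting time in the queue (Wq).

Traffic intensity: ρ = λ/(cμ) = 15.5/(4×7.2) = 0.5382
Since ρ = 0.5382 < 1, system is stable.
Offered load a = λ/μ = cρ = 15.5/7.2 = 2.1528
P₀ = [ Σₙ₌₀^3 aⁿ/n! + a^4/(4!(1-ρ)) ]⁻¹
Σ = a^0/0! + a^1/1! + a^2/2! + a^3/3! = 1.0000 + 2.1528 + 2.3172 + 1.6628 = 7.1328
a^4/(4!(1-ρ)) = 21.4781/(24 × 0.4618) = 1.9379
P₀ = 1/(7.1328 + 1.9379) = 0.1102
Lq = P₀·a^4·ρ / (4!(1-ρ)²) = 0.11025 × 21.4781 × 0.53819 / (24 × 0.21326) = 0.2490
Wq = Lq/λ = 0.2490/15.5 = 0.01606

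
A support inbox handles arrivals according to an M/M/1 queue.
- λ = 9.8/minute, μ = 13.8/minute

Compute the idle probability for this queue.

ρ = λ/μ = 9.8/13.8 = 0.7101
P(0) = 1 - ρ = 1 - 0.7101 = 0.2899
The server is idle 28.99% of the time.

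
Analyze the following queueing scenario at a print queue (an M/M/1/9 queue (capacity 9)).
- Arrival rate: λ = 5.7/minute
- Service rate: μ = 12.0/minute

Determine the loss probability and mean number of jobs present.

ρ = λ/μ = 5.7/12.0 = 0.4750
P₀ = (1-ρ)/(1-ρ^(K+1)) = (1-0.4750)/(1-0.4750^10) = 0.5250/0.9994 = 0.5253
P_K = P₀×ρ^K = 0.5253 × 0.4750^9 = 0.5253 × 0.001231 = 0.0006466
Blocking probability P_9 = 0.0006466 (0.06466%)
L = ρ[1 - (K+1)ρ^K + Kρ^(K+1)] / [(1-ρ)(1-ρ^(K+1))]
L = 0.4750 × (1 - 10×0.001231 + 9×0.0005847) / ((1 - 0.4750) × (1 - 0.0005847)) = 0.8989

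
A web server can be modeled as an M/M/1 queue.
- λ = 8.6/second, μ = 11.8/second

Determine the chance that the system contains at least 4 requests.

ρ = λ/μ = 8.6/11.8 = 0.7288
P(N ≥ n) = ρⁿ
P(N ≥ 4) = 0.7288^4
P(N ≥ 4) = 0.2821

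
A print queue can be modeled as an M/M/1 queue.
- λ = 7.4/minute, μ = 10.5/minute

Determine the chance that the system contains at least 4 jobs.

ρ = λ/μ = 7.4/10.5 = 0.70476
P(N ≥ n) = ρⁿ
P(N ≥ 4) = 0.70476^4
P(N ≥ 4) = 0.2467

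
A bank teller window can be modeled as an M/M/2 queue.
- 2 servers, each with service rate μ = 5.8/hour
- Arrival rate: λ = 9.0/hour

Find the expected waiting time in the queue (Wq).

Traffic intensity: ρ = λ/(cμ) = 9.0/(2×5.8) = 0.7759
Since ρ = 0.7759 < 1, system is stable.
Offered load a = λ/μ = cρ = 9.0/5.8 = 1.5517
P₀ = [ Σₙ₌₀^1 aⁿ/n! + a^2/(2!(1-ρ)) ]⁻¹
Σ = a^0/0! + a^1/1! = 1.0000 + 1.5517 = 2.5517
a^2/(2!(1-ρ)) = 2.40785/(2 × 0.224138) = 5.3714
P₀ = 1/(2.5517 + 5.3714) = 0.1262
Lq = P₀·a^2·ρ / (2!(1-ρ)²) = 0.126214 × 2.40785 × 0.775862 / (2 × 0.0502378) = 2.3467
Wq = Lq/λ = 2.3467/9.0 = 0.2607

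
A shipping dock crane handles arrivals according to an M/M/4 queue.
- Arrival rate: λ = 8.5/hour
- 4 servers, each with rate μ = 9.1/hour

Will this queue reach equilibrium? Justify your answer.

Stability requires ρ = λ/(cμ) < 1
ρ = 8.5/(4 × 9.1) = 8.5/36.40 = 0.2335
Since 0.2335 < 1, the system is STABLE.
The servers are busy 23.35% of the time.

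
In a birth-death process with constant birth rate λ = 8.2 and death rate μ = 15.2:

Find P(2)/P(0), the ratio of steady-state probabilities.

For constant rates: P(n)/P(0) = (λ/μ)^n
P(2)/P(0) = (8.2/15.2)^2 = 0.53947^2 = 0.2910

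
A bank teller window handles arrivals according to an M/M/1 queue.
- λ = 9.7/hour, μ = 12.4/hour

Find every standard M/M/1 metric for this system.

Step 1: ρ = λ/μ = 9.7/12.4 = 0.7823
Step 2: L = λ/(μ-λ) = 9.7/2.70 = 3.5926
Step 3: Lq = λ²/(μ(μ-λ)) = 94.09/(12.4×2.70) = 2.8103
Step 4: W = 1/(μ-λ) = 1/2.70 = 0.37037
Step 5: Wq = λ/(μ(μ-λ)) = 9.7/(12.4×2.70) = 0.2897
Step 6: P(0) = 1-ρ = 0.2177
Verify: L = λW = 9.7×0.37037 = 3.5926 ✔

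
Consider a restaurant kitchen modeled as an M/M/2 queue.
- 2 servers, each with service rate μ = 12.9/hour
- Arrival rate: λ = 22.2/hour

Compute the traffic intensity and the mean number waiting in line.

Traffic intensity: ρ = λ/(cμ) = 22.2/(2×12.9) = 0.8605
Since ρ = 0.8605 < 1, system is stable.
Offered load a = λ/μ = cρ = 22.2/12.9 = 1.7209
P₀ = [ Σₙ₌₀^1 aⁿ/n! + a^2/(2!(1-ρ)) ]⁻¹
Σ = a^0/0! + a^1/1! = 1.0000 + 1.7209 = 2.7209
a^2/(2!(1-ρ)) = 2.96160/(2 × 0.139535) = 10.6124
P₀ = 1/(2.7209 + 10.6124) = 0.07500
Lq = P₀·a^2·ρ / (2!(1-ρ)²) = 0.0750000 × 2.96160 × 0.860465 / (2 × 0.0194700) = 4.9082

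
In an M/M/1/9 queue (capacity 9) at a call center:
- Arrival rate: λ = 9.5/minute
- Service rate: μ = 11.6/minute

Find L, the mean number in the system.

ρ = λ/μ = 9.5/11.6 = 0.818966
P₀ = (1-ρ)/(1-ρ^(K+1)) = (1-0.818966)/(1-0.818966^10) = 0.18103/0.86428 = 0.2095
P_K = P₀×ρ^K = 0.2095 × 0.818966^9 = 0.2095 × 0.1657 = 0.03471
L = ρ[1 - (K+1)ρ^K + Kρ^(K+1)] / [(1-ρ)(1-ρ^(K+1))]
L = 0.818966 × (1 - 10×0.165727 + 9×0.135725) / ((1 - 0.818966) × (1 - 0.135725)) = 2.9534 calls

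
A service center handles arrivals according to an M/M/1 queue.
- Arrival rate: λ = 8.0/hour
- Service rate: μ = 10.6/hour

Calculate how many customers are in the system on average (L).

ρ = λ/μ = 8.0/10.6 = 0.7547
For M/M/1: L = λ/(μ-λ)
L = 8.0/(10.6-8.0) = 8.0/2.60
L = 3.0769 customers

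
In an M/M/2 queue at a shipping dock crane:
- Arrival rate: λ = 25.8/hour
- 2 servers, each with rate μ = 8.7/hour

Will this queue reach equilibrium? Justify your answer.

Stability requires ρ = λ/(cμ) < 1
ρ = 25.8/(2 × 8.7) = 25.8/17.40 = 1.4828
Since 1.4828 ≥ 1, the system is UNSTABLE.
Need c > λ/μ = 25.8/8.7 = 2.97.
Minimum servers needed: c = 3.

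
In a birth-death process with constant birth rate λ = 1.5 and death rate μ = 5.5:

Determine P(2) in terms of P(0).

For constant rates: P(n)/P(0) = (λ/μ)^n
P(2)/P(0) = (1.5/5.5)^2 = 0.27273^2 = 0.07438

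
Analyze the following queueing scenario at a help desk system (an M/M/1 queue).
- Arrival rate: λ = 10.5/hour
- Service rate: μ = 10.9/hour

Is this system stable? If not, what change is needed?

Stability requires ρ = λ/(cμ) < 1
ρ = 10.5/(1 × 10.9) = 10.5/10.90 = 0.9633
Since 0.9633 < 1, the system is STABLE.
The server is busy 96.33% of the time.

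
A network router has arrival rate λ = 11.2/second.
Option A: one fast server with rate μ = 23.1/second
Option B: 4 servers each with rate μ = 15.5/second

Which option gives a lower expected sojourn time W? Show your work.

Option A: single server μ = 23.1 (M/M/1)
  ρ_A = 11.2/23.1 = 0.4848
  W_A = 1/(μ-λ) = 1/(23.1-11.2) = 1/11.90 = 0.08403

Option B: 4 servers μ = 15.5 (M/M/4)
  ρ_B = λ/(cμ) = 11.2/(4×15.5) = 0.1806
  Offered load a = λ/μ = cρ = 11.2/15.5 = 0.7226
  P₀ = [ Σₙ₌₀^3 aⁿ/n! + a^4/(4!(1-ρ)) ]⁻¹
  Σ = a^0/0! + a^1/1! + a^2/2! + a^3/3! = 1.0000 + 0.72258 + 0.26106 + 0.062879 = 2.0465
  a^4/(4!(1-ρ)) = 0.2726/(24 × 0.8194) = 0.01386
  P₀ = 1/(2.04652 + 0.0138632) = 0.4853
  Lq = P₀·a^4·ρ / (4!(1-ρ)²) = 0.4853 × 0.2726 × 0.1806 / (24 × 0.6713) = 0.001483
  Wq_B = Lq/λ = 0.001483/11.2 = 0.0001324
  W_B = Wq_B + 1/μ = 0.0001324 + 0.06452 = 0.06465

Since W_B = 0.06465 < W_A = 0.08403, Option B (multiple servers) has the shorter time in system.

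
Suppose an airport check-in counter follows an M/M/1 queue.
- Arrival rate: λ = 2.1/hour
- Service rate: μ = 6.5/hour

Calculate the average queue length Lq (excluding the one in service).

ρ = λ/μ = 2.1/6.5 = 0.3231
For M/M/1: Lq = λ²/(μ(μ-λ))
Lq = 4.41/(6.5 × 4.40)
Lq = 0.1542 passengers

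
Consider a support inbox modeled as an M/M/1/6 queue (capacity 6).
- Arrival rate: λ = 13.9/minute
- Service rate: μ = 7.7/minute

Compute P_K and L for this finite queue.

ρ = λ/μ = 13.9/7.7 = 1.8052
P₀ = (1-ρ)/(1-ρ^(K+1)) = (1-1.8052)/(1-1.8052^7) = -0.8052/-61.4708 = 0.01310
P_K = P₀×ρ^K = 0.01310 × 1.8052^6 = 0.01310 × 34.6060 = 0.4533
Blocking probability P_6 = 0.4533 (45.33%)
L = ρ[1 - (K+1)ρ^K + Kρ^(K+1)] / [(1-ρ)(1-ρ^(K+1))]
L = 1.8052 × (1 - 7×34.60604 + 6×62.47083) / ((1 - 1.8052) × (1 - 62.47083)) = 4.8719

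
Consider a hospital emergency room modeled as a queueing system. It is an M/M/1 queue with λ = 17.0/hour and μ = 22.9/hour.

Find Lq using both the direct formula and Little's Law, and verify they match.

Method 1 (direct): Lq = λ²/(μ(μ-λ)) = 289.00/(22.9 × 5.90) = 2.1390

Method 2 (Little's Law):
W = 1/(μ-λ) = 1/5.90 = 0.1694915
Wq = W - 1/μ = 0.1694915 - 0.04366812 = 0.125823
Lq = λWq = 17.0 × 0.125823 = 2.1390 ✔ (matches Method 1)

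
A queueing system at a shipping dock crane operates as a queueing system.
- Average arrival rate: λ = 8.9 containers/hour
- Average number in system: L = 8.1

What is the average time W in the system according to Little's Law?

Little's Law: L = λW, so W = L/λ
W = 8.1/8.9 = 0.9101 hours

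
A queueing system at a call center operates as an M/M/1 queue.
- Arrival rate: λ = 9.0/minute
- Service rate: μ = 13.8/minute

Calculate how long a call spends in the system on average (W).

First, compute utilization: ρ = λ/μ = 9.0/13.8 = 0.6522
For M/M/1: W = 1/(μ-λ)
W = 1/(13.8-9.0) = 1/4.80
W = 0.2083 minutes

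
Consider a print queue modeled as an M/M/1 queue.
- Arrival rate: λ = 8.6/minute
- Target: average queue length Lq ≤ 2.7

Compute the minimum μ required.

For M/M/1: Lq = λ²/(μ(μ-λ))
Need Lq ≤ 2.7, i.e. μ(μ-λ) ≥ λ²/2.7
μ² - 8.6μ - 73.96/2.7 ≥ 0  →  μ² - 8.6μ - 27.3926 ≥ 0
Quadratic formula (positive root): μ = [λ + √(λ² + 4×27.3926)]/2
Discriminant: 73.96 + 4×27.3926 = 183.5304, √183.5304 = 13.5473
μ ≥ (8.6 + 13.5473)/2 = 11.0737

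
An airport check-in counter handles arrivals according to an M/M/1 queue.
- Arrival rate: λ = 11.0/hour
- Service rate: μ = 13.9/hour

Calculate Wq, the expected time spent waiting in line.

First, compute utilization: ρ = λ/μ = 11.0/13.9 = 0.7914
For M/M/1: Wq = λ/(μ(μ-λ))
Wq = 11.0/(13.9 × (13.9-11.0))
Wq = 11.0/(13.9 × 2.90)
Wq = 0.2729 hours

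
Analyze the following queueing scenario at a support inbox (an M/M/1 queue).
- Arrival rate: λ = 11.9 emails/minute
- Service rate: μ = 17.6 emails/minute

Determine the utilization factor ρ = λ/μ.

Server utilization: ρ = λ/μ
ρ = 11.9/17.6 = 0.6761
The server is busy 67.61% of the time.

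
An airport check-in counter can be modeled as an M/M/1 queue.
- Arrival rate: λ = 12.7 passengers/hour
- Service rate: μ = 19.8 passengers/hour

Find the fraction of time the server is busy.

Server utilization: ρ = λ/μ
ρ = 12.7/19.8 = 0.6414
The server is busy 64.14% of the time.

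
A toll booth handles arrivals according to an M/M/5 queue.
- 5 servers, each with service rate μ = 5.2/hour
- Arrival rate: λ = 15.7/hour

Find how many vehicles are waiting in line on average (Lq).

Traffic intensity: ρ = λ/(cμ) = 15.7/(5×5.2) = 0.6038
Since ρ = 0.6038 < 1, system is stable.
Offered load a = λ/μ = cρ = 15.7/5.2 = 3.0192
P₀ = [ Σₙ₌₀^4 aⁿ/n! + a^5/(5!(1-ρ)) ]⁻¹
Σ = a^0/0! + a^1/1! + a^2/2! + a^3/3! + a^4/4! = 1.0000 + 3.0192 + 4.5579 + 4.5871 + 3.4624 = 16.6266
a^5/(5!(1-ρ)) = 250.8890/(120 × 0.396154) = 5.2776
P₀ = 1/(16.6266 + 5.2776) = 0.04565
Lq = P₀·a^5·ρ / (5!(1-ρ)²) = 0.04565 × 250.8890 × 0.6038 / (120 × 0.1569) = 0.3673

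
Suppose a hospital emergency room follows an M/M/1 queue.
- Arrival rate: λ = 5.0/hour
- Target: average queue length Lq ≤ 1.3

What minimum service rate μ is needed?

For M/M/1: Lq = λ²/(μ(μ-λ))
Need Lq ≤ 1.3, i.e. μ(μ-λ) ≥ λ²/1.3
μ² - 5.0μ - 25.00/1.3 ≥ 0  →  μ² - 5.0μ - 19.23077 ≥ 0
Quadratic formula (positive root): μ = [λ + √(λ² + 4×19.23077)]/2
Discriminant: 25.00 + 4×19.23077 = 101.92308, √101.92308 = 10.095696
μ ≥ (5.0 + 10.095696)/2 = 7.5478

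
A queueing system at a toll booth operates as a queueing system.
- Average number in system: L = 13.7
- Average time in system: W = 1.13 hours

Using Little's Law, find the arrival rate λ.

Little's Law: L = λW, so λ = L/W
λ = 13.7/1.13 = 12.1239 vehicles/hour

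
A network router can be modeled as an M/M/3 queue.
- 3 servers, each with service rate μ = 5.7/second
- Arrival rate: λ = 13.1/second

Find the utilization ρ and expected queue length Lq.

Traffic intensity: ρ = λ/(cμ) = 13.1/(3×5.7) = 0.7661
Since ρ = 0.7661 < 1, system is stable.
Offered load a = λ/μ = cρ = 13.1/5.7 = 2.2982
P₀ = [ Σₙ₌₀^2 aⁿ/n! + a^3/(3!(1-ρ)) ]⁻¹
Σ = a^0/0! + a^1/1! + a^2/2! = 1.0000 + 2.2982 + 2.6410 = 5.9392
a^3/(3!(1-ρ)) = 12.1392/(6 × 0.233918) = 8.6492
P₀ = 1/(5.9392 + 8.6492) = 0.06855
Lq = P₀·a^3·ρ / (3!(1-ρ)²) = 0.06855 × 12.1392 × 0.7661 / (6 × 0.05472) = 1.9417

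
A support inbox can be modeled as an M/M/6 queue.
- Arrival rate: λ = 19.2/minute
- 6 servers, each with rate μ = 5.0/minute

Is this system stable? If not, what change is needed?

Stability requires ρ = λ/(cμ) < 1
ρ = 19.2/(6 × 5.0) = 19.2/30.00 = 0.6400
Since 0.6400 < 1, the system is STABLE.
The servers are busy 64.00% of the time.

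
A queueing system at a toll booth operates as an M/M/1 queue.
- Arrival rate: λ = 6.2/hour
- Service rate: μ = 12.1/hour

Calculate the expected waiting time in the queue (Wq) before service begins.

First, compute utilization: ρ = λ/μ = 6.2/12.1 = 0.5124
For M/M/1: Wq = λ/(μ(μ-λ))
Wq = 6.2/(12.1 × (12.1-6.2))
Wq = 6.2/(12.1 × 5.90)
Wq = 0.08685 hours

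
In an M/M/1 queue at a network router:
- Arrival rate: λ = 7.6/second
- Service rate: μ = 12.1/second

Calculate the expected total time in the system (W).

First, compute utilization: ρ = λ/μ = 7.6/12.1 = 0.6281
For M/M/1: W = 1/(μ-λ)
W = 1/(12.1-7.6) = 1/4.50
W = 0.2222 seconds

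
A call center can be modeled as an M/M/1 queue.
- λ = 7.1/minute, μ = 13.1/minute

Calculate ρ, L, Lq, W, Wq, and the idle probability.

Step 1: ρ = λ/μ = 7.1/13.1 = 0.5420
Step 2: L = λ/(μ-λ) = 7.1/6.00 = 1.1833
Step 3: Lq = λ²/(μ(μ-λ)) = 50.41/(13.1×6.00) = 0.6413
Step 4: W = 1/(μ-λ) = 1/6.00 = 0.166667
Step 5: Wq = λ/(μ(μ-λ)) = 7.1/(13.1×6.00) = 0.09033
Step 6: P(0) = 1-ρ = 0.4580
Verify: L = λW = 7.1×0.166667 = 1.1833 ✔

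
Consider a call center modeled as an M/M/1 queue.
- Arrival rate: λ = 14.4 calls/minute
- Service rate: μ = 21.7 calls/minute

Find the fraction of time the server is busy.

Server utilization: ρ = λ/μ
ρ = 14.4/21.7 = 0.6636
The server is busy 66.36% of the time.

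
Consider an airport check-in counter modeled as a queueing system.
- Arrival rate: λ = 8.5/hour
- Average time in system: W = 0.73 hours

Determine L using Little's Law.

Little's Law: L = λW
L = 8.5 × 0.73 = 6.2050 passengers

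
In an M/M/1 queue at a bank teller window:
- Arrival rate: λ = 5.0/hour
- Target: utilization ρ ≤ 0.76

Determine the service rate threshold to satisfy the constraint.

ρ = λ/μ, so μ = λ/ρ
μ ≥ 5.0/0.76 = 6.5789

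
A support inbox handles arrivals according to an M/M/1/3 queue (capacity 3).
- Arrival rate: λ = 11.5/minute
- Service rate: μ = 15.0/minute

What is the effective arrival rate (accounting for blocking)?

ρ = λ/μ = 11.5/15.0 = 0.76667
P₀ = (1-ρ)/(1-ρ^(K+1)) = (1-0.76667)/(1-0.76667^4) = 0.2333/0.6545 = 0.3565
P_K = P₀×ρ^K = 0.3565 × 0.76667^3 = 0.3565 × 0.4506 = 0.1606
λ_eff = λ(1-P_K) = 11.5 × (1 - 0.16065) = 11.5 × 0.83935 = 9.6525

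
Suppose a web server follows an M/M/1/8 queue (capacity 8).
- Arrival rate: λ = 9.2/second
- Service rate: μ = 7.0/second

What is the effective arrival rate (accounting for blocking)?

ρ = λ/μ = 9.2/7.0 = 1.3143
P₀ = (1-ρ)/(1-ρ^(K+1)) = (1-1.3143)/(1-1.3143^9) = -0.3143/-10.7017 = 0.02937
P_K = P₀×ρ^K = 0.02937 × 1.3143^8 = 0.02937 × 8.9034 = 0.2615
λ_eff = λ(1-P_K) = 9.2 × (1 - 0.26148) = 9.2 × 0.73852 = 6.7944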